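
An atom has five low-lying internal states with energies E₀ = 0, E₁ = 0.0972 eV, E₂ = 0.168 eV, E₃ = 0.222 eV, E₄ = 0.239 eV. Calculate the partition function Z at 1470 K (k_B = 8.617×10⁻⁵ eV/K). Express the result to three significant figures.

Z = 2.05

k_BT = 8.617×10⁻⁵ × 1470 K = 0.12667 eV.
Eᵢ/kT = 0, 0.76735, 1.3263, 1.7526, 1.8868.
Z = Σ e^(−Eᵢ/kT) = e^(−0) + e^(−0.76735) + e^(−1.3263) + e^(−1.7526) + e^(−1.8868) = 1.0000 + 0.46424 + 0.26546 + 0.17332 + 0.15156 = 2.0546.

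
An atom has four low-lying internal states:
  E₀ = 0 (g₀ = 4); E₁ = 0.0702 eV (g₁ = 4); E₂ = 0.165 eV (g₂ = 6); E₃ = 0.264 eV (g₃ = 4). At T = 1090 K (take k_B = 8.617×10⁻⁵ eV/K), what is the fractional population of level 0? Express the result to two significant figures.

k_BT = 8.617×10⁻⁵ × 1090 K = 0.09393 eV.
Eᵢ/kT = 0, 0.7474, 1.757, 2.811.
Z = Σ gᵢe^(−Eᵢ/kT) = 4·e^(−0) + 4·e^(−0.7474) + 6·e^(−1.757) + 4·e^(−2.811) = 4.000 + 1.894 + 1.035 + 0.2406 = 7.170.
P₀ = g₀ e^(−E₀/kT) / Z = 4.000/7.170 = 0.56.

0.56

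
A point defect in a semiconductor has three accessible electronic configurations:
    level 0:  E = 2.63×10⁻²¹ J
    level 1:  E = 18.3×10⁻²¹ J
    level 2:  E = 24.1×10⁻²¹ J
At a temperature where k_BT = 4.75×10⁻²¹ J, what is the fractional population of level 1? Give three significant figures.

Eᵢ/kT = 0.55368, 3.8526, 5.0737.
Z = Σ e^(−Eᵢ/kT) = e^(−0.55368) + e^(−3.8526) + e^(−5.0737) = 0.57483 + 0.021224 + 0.0062592 = 0.60231.
P₁ = e^(−E₁/kT) / Z = 0.021224/0.60231 = 0.0352.

0.0352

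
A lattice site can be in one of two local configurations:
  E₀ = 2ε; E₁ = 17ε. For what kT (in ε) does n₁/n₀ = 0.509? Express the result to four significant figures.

22.21 ε

n₁/n₀ = exp[−(E₁−E₀)/kT] = 0.509.
⇒ (E₁−E₀)/kT = ln(1/0.509) = ln(1.96464) = 0.675309.
kT = 15ε / 0.675309 = 22.21 ε.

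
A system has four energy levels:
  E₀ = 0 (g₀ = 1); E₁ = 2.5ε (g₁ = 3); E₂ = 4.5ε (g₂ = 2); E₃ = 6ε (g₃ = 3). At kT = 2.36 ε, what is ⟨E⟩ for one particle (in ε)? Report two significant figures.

2.1 ε

Eᵢ/kT = 0, 1.059, 1.907, 2.542.
Z = Σ gᵢe^(−Eᵢ/kT) = 1·e^(−0) + 3·e^(−1.059) + 2·e^(−1.907) + 3·e^(−2.542) = 1.000 + 1.040 + 0.2971 + 0.2361 = 2.573.
⟨E⟩ = Σ Eᵢ gᵢe^(−Eᵢ/kT) / Z = (0·1.000 + 2.5·1.040 + 4.5·0.2971 + 6·0.2361) / 2.573 = 2.1 ε.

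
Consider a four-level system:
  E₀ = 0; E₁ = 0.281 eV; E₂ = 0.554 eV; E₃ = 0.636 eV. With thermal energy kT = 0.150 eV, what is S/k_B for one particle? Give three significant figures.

0.546

Eᵢ/kT = 0, 1.8733, 3.6933, 4.2400.
Z = Σ e^(−Eᵢ/kT) = e^(−0) + e^(−1.8733) + e^(−3.6933) + e^(−4.2400) = 1.0000 + 0.15362 + 0.024890 + 0.014408 = 1.1929.
⟨E⟩ = Σ EᵢPᵢ = 0.055428 eV.
S/k_B = ln Z + ⟨E⟩/kT = ln(1.1929) + 0.055428/0.150 = 0.17639 + 0.36952 = 0.546.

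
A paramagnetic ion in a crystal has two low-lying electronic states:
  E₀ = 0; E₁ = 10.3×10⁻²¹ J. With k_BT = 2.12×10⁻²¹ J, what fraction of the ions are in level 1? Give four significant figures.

0.007702

Eᵢ/kT = 0, 4.85849.
Z = Σ e^(−Eᵢ/kT) = e^(−0) + e^(−4.85849) = 1.00000 + 0.00776220 = 1.00776.
P₁ = e^(−E₁/kT) / Z = 0.00776220/1.00776 = 0.007702.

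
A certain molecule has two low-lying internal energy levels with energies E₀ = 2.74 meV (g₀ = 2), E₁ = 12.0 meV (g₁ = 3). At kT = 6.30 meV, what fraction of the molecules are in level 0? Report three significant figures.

Eᵢ/kT = 0.43492, 1.9048.
Z = Σ gᵢe^(−Eᵢ/kT) = 2·e^(−0.43492) + 3·e^(−1.9048) = 1.2946 + 0.44656 = 1.7412.
P₀ = g₀ e^(−E₀/kT) / Z = 1.2946/1.7412 = 0.744.

0.744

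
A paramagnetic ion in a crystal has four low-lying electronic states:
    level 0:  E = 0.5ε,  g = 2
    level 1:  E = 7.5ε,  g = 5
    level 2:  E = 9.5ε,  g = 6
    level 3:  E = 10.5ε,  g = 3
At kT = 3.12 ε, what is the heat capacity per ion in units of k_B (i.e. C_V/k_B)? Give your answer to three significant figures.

1.52

Eᵢ/kT = 0.16026, 2.4038, 3.0449, 3.3654.
Z = Σ gᵢe^(−Eᵢ/kT) = 2·e^(−0.16026) + 5·e^(−2.4038) + 6·e^(−3.0449) + 3·e^(−3.3654) = 1.7038 + 0.45187 + 0.28561 + 0.10364 = 2.5449.
⟨E⟩ = 3.1602 ε, ⟨E²⟩ = 24.774 ε².
C_V/k_B = (⟨E²⟩ − ⟨E⟩²)/(kT)² = (24.774 − 9.9869)/9.7344 = 1.52.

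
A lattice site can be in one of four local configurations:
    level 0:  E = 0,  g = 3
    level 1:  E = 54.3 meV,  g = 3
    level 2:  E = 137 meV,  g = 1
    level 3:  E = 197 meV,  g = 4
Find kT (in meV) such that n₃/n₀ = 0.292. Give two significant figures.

n₃/n₀ = (g₃/g₀) exp[−(E₃−E₀)/kT] = 0.292.
⇒ (E₃−E₀)/kT = ln((4/3)/0.292) = ln(4.566) = 1.519.
kT = 197 meV / 1.519 = 130 meV.

130 meV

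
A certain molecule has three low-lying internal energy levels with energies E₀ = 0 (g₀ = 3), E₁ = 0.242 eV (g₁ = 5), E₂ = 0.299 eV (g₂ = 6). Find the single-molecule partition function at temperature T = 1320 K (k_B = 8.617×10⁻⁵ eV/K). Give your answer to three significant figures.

k_BT = 8.617×10⁻⁵ × 1320 K = 0.11374 eV.
Eᵢ/kT = 0, 2.1277, 2.6288.
Z = Σ gᵢe^(−Eᵢ/kT) = 3·e^(−0) + 5·e^(−2.1277) + 6·e^(−2.6288) = 3.0000 + 0.59555 + 0.43299 = 4.0285.

Z = 4.03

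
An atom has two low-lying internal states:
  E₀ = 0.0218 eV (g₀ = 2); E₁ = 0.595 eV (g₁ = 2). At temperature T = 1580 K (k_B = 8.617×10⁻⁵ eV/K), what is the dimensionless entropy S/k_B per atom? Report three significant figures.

0.769

k_BT = 8.617×10⁻⁵ × 1580 K = 0.13615 eV.
Eᵢ/kT = 0.16012, 4.3702.
Z = Σ gᵢe^(−Eᵢ/kT) = 2·e^(−0.16012) + 2·e^(−4.3702) = 1.7041 + 0.025297 = 1.7294.
⟨E⟩ = Σ EᵢPᵢ = 0.030185 eV.
S/k_B = ln Z + ⟨E⟩/kT = ln(1.7294) + 0.030185/0.13615 = 0.54777 + 0.22170 = 0.769.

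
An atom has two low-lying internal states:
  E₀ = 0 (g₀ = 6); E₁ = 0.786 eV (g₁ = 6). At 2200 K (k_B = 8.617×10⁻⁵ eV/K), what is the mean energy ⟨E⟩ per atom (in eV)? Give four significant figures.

k_BT = 8.617×10⁻⁵ × 2200 K = 0.189574 eV.
Eᵢ/kT = 0, 4.14614.
Z = Σ gᵢe^(−Eᵢ/kT) = 6·e^(−0) + 6·e^(−4.14614) = 6.00000 + 0.0949523 = 6.09495.
⟨E⟩ = Σ Eᵢ gᵢe^(−Eᵢ/kT) / Z = (0·6.00000 + 0.786·0.0949523) / 6.09495 = 0.01224 eV.

0.01224 eV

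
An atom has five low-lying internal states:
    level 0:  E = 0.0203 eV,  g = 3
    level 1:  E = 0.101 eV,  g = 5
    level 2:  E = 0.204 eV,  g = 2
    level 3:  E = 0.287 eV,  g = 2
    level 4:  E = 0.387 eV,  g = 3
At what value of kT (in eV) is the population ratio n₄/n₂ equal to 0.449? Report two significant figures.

0.15 eV

n₄/n₂ = (g₄/g₂) exp[−(E₄−E₂)/kT] = 0.449.
⇒ (E₄−E₂)/kT = ln((3/2)/0.449) = ln(3.341) = 1.206.
kT = 0.183 eV / 1.206 = 0.15 eV.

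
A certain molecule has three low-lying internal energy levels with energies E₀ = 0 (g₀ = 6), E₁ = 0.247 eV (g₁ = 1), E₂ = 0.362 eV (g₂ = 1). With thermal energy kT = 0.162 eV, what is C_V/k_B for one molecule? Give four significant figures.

0.1564

Eᵢ/kT = 0, 1.52469, 2.23457.
Z = Σ gᵢe^(−Eᵢ/kT) = 6·e^(−0) + 1·e^(−1.52469) + 1·e^(−2.23457) = 6.00000 + 0.217689 + 0.107038 = 6.32473.
⟨E⟩ = 0.0146278 eV, ⟨E²⟩ = 0.00431760 eV².
C_V/k_B = (⟨E²⟩ − ⟨E⟩²)/(kT)² = (0.00431760 − 0.000213973)/0.0262440 = 0.1564.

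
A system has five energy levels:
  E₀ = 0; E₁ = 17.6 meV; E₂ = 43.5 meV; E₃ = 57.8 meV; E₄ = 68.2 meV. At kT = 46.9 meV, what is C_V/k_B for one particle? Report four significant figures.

Eᵢ/kT = 0, 0.375267, 0.927505, 1.23241, 1.45416.
Z = Σ e^(−Eᵢ/kT) = e^(−0) + e^(−0.375267) + e^(−0.927505) + e^(−1.23241) + e^(−1.45416) = 1.00000 + 0.687106 + 0.395539 + 0.291589 + 0.233597 = 2.60783.
⟨E⟩ = 23.8068 meV, ⟨E²⟩ = 1158.80 meV².
C_V/k_B = (⟨E²⟩ − ⟨E⟩²)/(kT)² = (1158.80 − 566.764)/2199.61 = 0.2692.

0.2692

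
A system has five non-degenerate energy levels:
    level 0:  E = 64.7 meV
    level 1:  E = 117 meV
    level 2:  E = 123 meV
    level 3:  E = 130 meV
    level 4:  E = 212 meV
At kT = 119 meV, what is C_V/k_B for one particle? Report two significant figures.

0.12

Eᵢ/kT = 0.5437, 0.9832, 1.034, 1.092, 1.782.
Z = Σ e^(−Eᵢ/kT) = e^(−0.5437) + e^(−0.9832) + e^(−1.034) + e^(−1.092) + e^(−1.782) = 0.5806 + 0.3741 + 0.3556 + 0.3355 + 0.1683 = 1.814.
⟨E⟩ = 112.7 meV, ⟨E²⟩ = 14420 meV².
C_V/k_B = (⟨E²⟩ − ⟨E⟩²)/(kT)² = (14420 − 12700)/14160 = 0.12.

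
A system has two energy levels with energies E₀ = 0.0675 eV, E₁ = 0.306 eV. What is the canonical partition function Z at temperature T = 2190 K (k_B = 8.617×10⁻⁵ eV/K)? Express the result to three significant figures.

k_BT = 8.617×10⁻⁵ × 2190 K = 0.18871 eV.
Eᵢ/kT = 0.35769, 1.6215.
Z = Σ e^(−Eᵢ/kT) = e^(−0.35769) + e^(−1.6215) = 0.69929 + 0.19760 = 0.89689.

Z = 0.897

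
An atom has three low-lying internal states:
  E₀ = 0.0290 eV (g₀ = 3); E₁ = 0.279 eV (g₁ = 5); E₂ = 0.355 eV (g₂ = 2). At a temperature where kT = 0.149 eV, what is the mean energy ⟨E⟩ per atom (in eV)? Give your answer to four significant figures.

0.1027 eV

Eᵢ/kT = 0.194631, 1.87248, 2.38255.
Z = Σ gᵢe^(−Eᵢ/kT) = 3·e^(−0.194631) + 5·e^(−1.87248) + 2·e^(−2.38255) = 2.46942 + 0.768710 + 0.184630 = 3.42276.
⟨E⟩ = Σ Eᵢ gᵢe^(−Eᵢ/kT) / Z = (0.0290·2.46942 + 0.279·0.768710 + 0.355·0.184630) / 3.42276 = 0.1027 eV.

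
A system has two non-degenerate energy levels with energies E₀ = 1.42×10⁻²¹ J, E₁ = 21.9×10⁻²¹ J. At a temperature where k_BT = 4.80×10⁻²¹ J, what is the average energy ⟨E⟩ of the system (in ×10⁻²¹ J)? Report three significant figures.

1.70 ×10⁻²¹ J

Eᵢ/kT = 0.29583, 4.5625.
Z = Σ e^(−Eᵢ/kT) = e^(−0.29583) + e^(−4.5625) = 0.74391 + 0.010436 = 0.75435.
⟨E⟩ = Σ Eᵢ e^(−Eᵢ/kT) / Z = (1.42·0.74391 + 21.9·0.010436) / 0.75435 = 1.70 ×10⁻²¹ J.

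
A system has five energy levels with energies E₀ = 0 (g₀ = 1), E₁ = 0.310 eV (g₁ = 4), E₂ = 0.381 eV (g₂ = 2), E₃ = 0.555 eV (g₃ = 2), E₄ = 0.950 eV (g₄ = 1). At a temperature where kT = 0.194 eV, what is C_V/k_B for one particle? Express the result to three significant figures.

0.931

Eᵢ/kT = 0, 1.5979, 1.9639, 2.8608, 4.8969.
Z = Σ gᵢe^(−Eᵢ/kT) = 1·e^(−0) + 4·e^(−1.5979) + 2·e^(−1.9639) + 2·e^(−2.8608) + 1·e^(−4.8969) = 1.0000 + 0.80928 + 0.28062 + 0.11445 + 0.0074697 = 2.2118.
⟨E⟩ = 0.19369 eV, ⟨E²⟩ = 0.072566 eV².
C_V/k_B = (⟨E²⟩ − ⟨E⟩²)/(kT)² = (0.072566 − 0.037516)/0.037636 = 0.931.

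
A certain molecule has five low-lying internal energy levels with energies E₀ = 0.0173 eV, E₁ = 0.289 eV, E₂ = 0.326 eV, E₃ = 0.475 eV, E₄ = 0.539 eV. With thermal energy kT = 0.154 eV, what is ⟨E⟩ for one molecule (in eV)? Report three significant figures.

0.110 eV

Eᵢ/kT = 0.11234, 1.8766, 2.1169, 3.0844, 3.5000.
Z = Σ e^(−Eᵢ/kT) = e^(−0.11234) + e^(−1.8766) + e^(−2.1169) + e^(−3.0844) + e^(−3.5000) = 0.89374 + 0.15311 + 0.12040 + 0.045757 + 0.030197 = 1.2432.
⟨E⟩ = Σ Eᵢ e^(−Eᵢ/kT) / Z = (0.0173·0.89374 + 0.289·0.15311 + 0.326·0.12040 + 0.475·0.045757 + 0.539·0.030197) / 1.2432 = 0.110 eV.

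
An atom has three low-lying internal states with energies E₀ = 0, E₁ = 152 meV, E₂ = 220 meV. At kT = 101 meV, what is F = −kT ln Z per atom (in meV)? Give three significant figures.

Eᵢ/kT = 0, 1.5050, 2.1782.
Z = Σ e^(−Eᵢ/kT) = e^(−0) + e^(−1.5050) + e^(−2.1782) = 1.0000 + 0.22202 + 0.11325 = 1.3353.
F = −kT ln Z = −101 × ln(1.3353) = −101 × 0.28916 = -29.2 meV.

-29.2 meV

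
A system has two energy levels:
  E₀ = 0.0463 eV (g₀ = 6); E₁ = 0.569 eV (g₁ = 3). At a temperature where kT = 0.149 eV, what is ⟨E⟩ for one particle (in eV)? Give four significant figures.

Eᵢ/kT = 0.310738, 3.81879.
Z = Σ gᵢe^(−Eᵢ/kT) = 6·e^(−0.310738) + 3·e^(−3.81879) = 4.39744 + 0.0658630 = 4.46330.
⟨E⟩ = Σ Eᵢ gᵢe^(−Eᵢ/kT) / Z = (0.0463·4.39744 + 0.569·0.0658630) / 4.46330 = 0.05401 eV.

0.05401 eV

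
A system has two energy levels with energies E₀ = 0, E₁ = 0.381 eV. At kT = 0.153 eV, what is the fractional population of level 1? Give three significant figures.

0.0765

Eᵢ/kT = 0, 2.4902.
Z = Σ e^(−Eᵢ/kT) = e^(−0) + e^(−2.4902) = 1.0000 + 0.082893 = 1.0829.
P₁ = e^(−E₁/kT) / Z = 0.082893/1.0829 = 0.0765.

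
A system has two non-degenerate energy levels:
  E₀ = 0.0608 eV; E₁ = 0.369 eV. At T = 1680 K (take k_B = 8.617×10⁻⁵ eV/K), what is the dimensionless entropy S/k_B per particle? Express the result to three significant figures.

k_BT = 8.617×10⁻⁵ × 1680 K = 0.14477 eV.
Eᵢ/kT = 0.41998, 2.5489.
Z = Σ e^(−Eᵢ/kT) = e^(−0.41998) + e^(−2.5489) = 0.65706 + 0.078168 = 0.73523.
⟨E⟩ = Σ EᵢPᵢ = 0.093567 eV.
S/k_B = ln Z + ⟨E⟩/kT = ln(0.73523) + 0.093567/0.14477 = -0.30757 + 0.64631 = 0.339.

0.339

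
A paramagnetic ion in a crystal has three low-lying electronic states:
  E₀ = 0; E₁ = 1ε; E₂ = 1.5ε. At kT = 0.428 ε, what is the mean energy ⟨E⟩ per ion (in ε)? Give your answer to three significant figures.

Eᵢ/kT = 0, 2.3364, 3.5047.
Z = Σ e^(−Eᵢ/kT) = e^(−0) + e^(−2.3364) + e^(−3.5047) = 1.0000 + 0.096675 + 0.030056 = 1.1267.
⟨E⟩ = Σ Eᵢ e^(−Eᵢ/kT) / Z = (0·1.0000 + 1·0.096675 + 1.5·0.030056) / 1.1267 = 0.126 ε.

0.126 ε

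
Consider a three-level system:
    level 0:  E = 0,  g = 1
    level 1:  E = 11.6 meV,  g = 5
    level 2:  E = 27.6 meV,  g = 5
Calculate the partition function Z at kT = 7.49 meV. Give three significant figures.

Z = 2.19

Eᵢ/kT = 0, 1.5487, 3.6849.
Z = Σ gᵢe^(−Eᵢ/kT) = 1·e^(−0) + 5·e^(−1.5487) + 5·e^(−3.6849) = 1.0000 + 1.0626 + 0.12550 = 2.1881.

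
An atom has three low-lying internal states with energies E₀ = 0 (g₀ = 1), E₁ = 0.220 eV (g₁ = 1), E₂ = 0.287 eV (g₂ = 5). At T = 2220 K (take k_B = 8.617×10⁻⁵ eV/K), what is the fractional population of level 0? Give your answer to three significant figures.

0.411

k_BT = 8.617×10⁻⁵ × 2220 K = 0.19130 eV.
Eᵢ/kT = 0, 1.1500, 1.5003.
Z = Σ gᵢe^(−Eᵢ/kT) = 1·e^(−0) + 1·e^(−1.1500) + 5·e^(−1.5003) = 1.0000 + 0.31664 + 1.1153 = 2.4319.
P₀ = g₀ e^(−E₀/kT) / Z = 1.0000/2.4319 = 0.411.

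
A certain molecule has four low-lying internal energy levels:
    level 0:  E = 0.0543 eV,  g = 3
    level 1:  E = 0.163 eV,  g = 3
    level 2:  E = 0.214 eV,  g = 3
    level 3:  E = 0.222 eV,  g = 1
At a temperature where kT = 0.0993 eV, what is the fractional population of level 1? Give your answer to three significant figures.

0.210

Eᵢ/kT = 0.54683, 1.6415, 2.1551, 2.2356.
Z = Σ gᵢe^(−Eᵢ/kT) = 3·e^(−0.54683) + 3·e^(−1.6415) + 3·e^(−2.1551) + 1·e^(−2.2356) = 1.7363 + 0.58107 + 0.34767 + 0.10693 = 2.7720.
P₁ = g₁ e^(−E₁/kT) / Z = 0.58107/2.7720 = 0.210.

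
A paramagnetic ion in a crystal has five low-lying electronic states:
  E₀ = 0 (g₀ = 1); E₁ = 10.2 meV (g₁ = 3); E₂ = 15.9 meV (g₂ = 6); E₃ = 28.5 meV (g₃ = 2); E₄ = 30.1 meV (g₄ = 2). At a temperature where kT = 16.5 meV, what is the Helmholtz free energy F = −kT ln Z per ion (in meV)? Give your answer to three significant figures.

Eᵢ/kT = 0, 0.61818, 0.96364, 1.7273, 1.8242.
Z = Σ gᵢe^(−Eᵢ/kT) = 1·e^(−0) + 3·e^(−0.61818) + 6·e^(−0.96364) + 2·e^(−1.7273) + 2·e^(−1.8242) = 1.0000 + 1.6168 + 2.2890 + 0.35553 + 0.32269 = 5.5840.
F = −kT ln Z = −16.5 × ln(5.5840) = −16.5 × 1.7199 = -28.4 meV.

-28.4 meV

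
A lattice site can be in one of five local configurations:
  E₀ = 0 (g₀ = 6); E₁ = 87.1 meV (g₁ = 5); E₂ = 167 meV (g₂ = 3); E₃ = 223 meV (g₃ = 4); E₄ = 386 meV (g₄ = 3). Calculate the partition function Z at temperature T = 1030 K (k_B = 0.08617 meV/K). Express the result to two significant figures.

Z = 8.7

k_BT = 0.08617 × 1030 K = 88.76 meV.
Eᵢ/kT = 0, 0.9813, 1.881, 2.512, 4.349.
Z = Σ gᵢe^(−Eᵢ/kT) = 6·e^(−0) + 5·e^(−0.9813) + 3·e^(−1.881) + 4·e^(−2.512) + 3·e^(−4.349) = 6.000 + 1.874 + 0.4573 + 0.3244 + 0.03876 = 8.694.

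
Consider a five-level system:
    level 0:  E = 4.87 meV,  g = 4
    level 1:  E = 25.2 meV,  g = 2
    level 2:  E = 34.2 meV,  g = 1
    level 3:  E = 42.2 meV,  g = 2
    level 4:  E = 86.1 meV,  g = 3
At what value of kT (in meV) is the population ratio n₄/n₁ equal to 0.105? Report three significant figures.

n₄/n₁ = (g₄/g₁) exp[−(E₄−E₁)/kT] = 0.105.
⇒ (E₄−E₁)/kT = ln((3/2)/0.105) = ln(14.286) = 2.6593.
kT = 60.9 meV / 2.6593 = 22.9 meV.

22.9 meV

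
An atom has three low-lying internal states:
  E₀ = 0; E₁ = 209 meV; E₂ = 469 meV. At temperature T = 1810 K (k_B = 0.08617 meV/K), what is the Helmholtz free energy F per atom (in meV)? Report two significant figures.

k_BT = 0.08617 × 1810 K = 156.0 meV.
Eᵢ/kT = 0, 1.340, 3.006.
Z = Σ e^(−Eᵢ/kT) = e^(−0) + e^(−1.340) + e^(−3.006) = 1.000 + 0.2618 + 0.04949 = 1.311.
F = −kT ln Z = −156.0 × ln(1.311) = −156.0 × 0.2708 = -42 meV.

-42 meV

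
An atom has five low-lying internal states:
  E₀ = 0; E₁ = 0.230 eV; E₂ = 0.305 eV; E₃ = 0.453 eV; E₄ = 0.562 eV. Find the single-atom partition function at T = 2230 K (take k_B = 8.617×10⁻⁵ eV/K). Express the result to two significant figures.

k_BT = 8.617×10⁻⁵ × 2230 K = 0.1922 eV.
Eᵢ/kT = 0, 1.197, 1.587, 2.357, 2.924.
Z = Σ e^(−Eᵢ/kT) = e^(−0) + e^(−1.197) + e^(−1.587) + e^(−2.357) + e^(−2.924) = 1.000 + 0.3021 + 0.2045 + 0.09470 + 0.05372 = 1.655.

Z = 1.7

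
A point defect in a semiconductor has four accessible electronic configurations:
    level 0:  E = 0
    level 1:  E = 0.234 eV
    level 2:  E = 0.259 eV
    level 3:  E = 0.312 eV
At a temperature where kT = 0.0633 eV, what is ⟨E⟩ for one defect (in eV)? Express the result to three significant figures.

Eᵢ/kT = 0, 3.6967, 4.0916, 4.9289.
Z = Σ e^(−Eᵢ/kT) = e^(−0) + e^(−3.6967) + e^(−4.0916) + e^(−4.9289) = 1.0000 + 0.024805 + 0.016712 + 0.0072345 = 1.0488.
⟨E⟩ = Σ Eᵢ e^(−Eᵢ/kT) / Z = (0·1.0000 + 0.234·0.024805 + 0.259·0.016712 + 0.312·0.0072345) / 1.0488 = 0.0118 eV.

0.0118 eV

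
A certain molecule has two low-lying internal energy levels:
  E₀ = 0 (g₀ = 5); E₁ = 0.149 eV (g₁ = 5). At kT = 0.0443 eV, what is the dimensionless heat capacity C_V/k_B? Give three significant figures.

Eᵢ/kT = 0, 3.3634.
Z = Σ gᵢe^(−Eᵢ/kT) = 5·e^(−0) + 5·e^(−3.3634) = 5.0000 + 0.17309 = 5.1731.
⟨E⟩ = 0.0049855 eV, ⟨E²⟩ = 0.00074284 eV².
C_V/k_B = (⟨E²⟩ − ⟨E⟩²)/(kT)² = (0.00074284 − 0.000024855)/0.0019625 = 0.366.

0.366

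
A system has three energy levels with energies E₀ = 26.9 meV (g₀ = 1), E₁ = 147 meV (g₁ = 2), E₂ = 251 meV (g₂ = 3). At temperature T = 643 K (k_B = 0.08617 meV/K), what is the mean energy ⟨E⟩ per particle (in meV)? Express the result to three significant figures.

k_BT = 0.08617 × 643 K = 55.407 meV.
Eᵢ/kT = 0.48550, 2.6531, 4.5301.
Z = Σ gᵢe^(−Eᵢ/kT) = 1·e^(−0.48550) + 2·e^(−2.6531) + 3·e^(−4.5301) = 0.61539 + 0.14087 + 0.032339 = 0.78860.
⟨E⟩ = Σ Eᵢ gᵢe^(−Eᵢ/kT) / Z = (26.9·0.61539 + 147·0.14087 + 251·0.032339) / 0.78860 = 57.5 meV.

57.5 meV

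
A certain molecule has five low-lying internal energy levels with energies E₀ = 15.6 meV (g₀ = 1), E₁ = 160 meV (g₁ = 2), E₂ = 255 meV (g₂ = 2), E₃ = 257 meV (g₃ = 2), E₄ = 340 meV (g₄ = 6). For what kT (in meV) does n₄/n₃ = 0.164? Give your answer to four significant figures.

28.56 meV

n₄/n₃ = (g₄/g₃) exp[−(E₄−E₃)/kT] = 0.164.
⇒ (E₄−E₃)/kT = ln((6/2)/0.164) = ln(18.2927) = 2.90650.
kT = 83 meV / 2.90650 = 28.56 meV.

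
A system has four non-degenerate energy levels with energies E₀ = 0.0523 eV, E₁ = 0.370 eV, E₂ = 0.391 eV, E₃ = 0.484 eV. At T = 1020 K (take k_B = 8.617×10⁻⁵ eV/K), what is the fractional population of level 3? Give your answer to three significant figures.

k_BT = 8.617×10⁻⁵ × 1020 K = 0.087893 eV.
Eᵢ/kT = 0.59504, 4.2097, 4.4486, 5.5067.
Z = Σ e^(−Eᵢ/kT) = e^(−0.59504) + e^(−4.2097) + e^(−4.4486) + e^(−5.5067) = 0.55154 + 0.014851 + 0.011695 + 0.0040595 = 0.58215.
P₃ = e^(−E₃/kT) / Z = 0.0040595/0.58215 = 0.00697.

0.00697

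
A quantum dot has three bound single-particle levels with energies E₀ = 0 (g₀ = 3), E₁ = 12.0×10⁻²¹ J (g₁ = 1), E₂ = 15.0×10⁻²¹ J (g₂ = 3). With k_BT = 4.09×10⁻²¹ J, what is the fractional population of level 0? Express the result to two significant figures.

Eᵢ/kT = 0, 2.934, 3.667.
Z = Σ gᵢe^(−Eᵢ/kT) = 3·e^(−0) + 1·e^(−2.934) + 3·e^(−3.667) = 3.000 + 0.05318 + 0.07666 = 3.130.
P₀ = g₀ e^(−E₀/kT) / Z = 3.000/3.130 = 0.96.

0.96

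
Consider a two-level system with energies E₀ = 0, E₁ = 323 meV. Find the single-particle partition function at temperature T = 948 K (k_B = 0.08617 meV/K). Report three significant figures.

Z = 1.02

k_BT = 0.08617 × 948 K = 81.689 meV.
Eᵢ/kT = 0, 3.9540.
Z = Σ e^(−Eᵢ/kT) = e^(−0) + e^(−3.9540) = 1.0000 + 0.019178 = 1.0192.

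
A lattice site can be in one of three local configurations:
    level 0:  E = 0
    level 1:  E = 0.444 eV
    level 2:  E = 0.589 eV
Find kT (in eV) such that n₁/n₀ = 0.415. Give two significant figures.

0.50 eV

n₁/n₀ = exp[−(E₁−E₀)/kT] = 0.415.
⇒ (E₁−E₀)/kT = ln(1/0.415) = ln(2.410) = 0.8796.
kT = 0.444 eV / 0.8796 = 0.50 eV.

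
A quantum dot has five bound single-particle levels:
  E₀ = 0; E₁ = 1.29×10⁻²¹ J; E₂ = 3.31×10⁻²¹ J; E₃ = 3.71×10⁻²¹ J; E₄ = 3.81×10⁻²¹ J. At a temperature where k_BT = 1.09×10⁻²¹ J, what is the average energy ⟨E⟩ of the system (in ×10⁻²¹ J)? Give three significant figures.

Eᵢ/kT = 0, 1.1835, 3.0367, 3.4037, 3.4954.
Z = Σ e^(−Eᵢ/kT) = e^(−0) + e^(−1.1835) + e^(−3.0367) + e^(−3.4037) + e^(−3.4954) = 1.0000 + 0.30621 + 0.047993 + 0.033250 + 0.030337 = 1.4178.
⟨E⟩ = Σ Eᵢ e^(−Eᵢ/kT) / Z = (0·1.0000 + 1.29·0.30621 + 3.31·0.047993 + 3.71·0.033250 + 3.81·0.030337) / 1.4178 = 0.559 ×10⁻²¹ J.

0.559 ×10⁻²¹ J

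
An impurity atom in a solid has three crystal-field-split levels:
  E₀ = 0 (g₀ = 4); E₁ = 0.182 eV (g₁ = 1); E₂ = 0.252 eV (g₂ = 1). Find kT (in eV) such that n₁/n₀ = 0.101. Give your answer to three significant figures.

0.201 eV

n₁/n₀ = (g₁/g₀) exp[−(E₁−E₀)/kT] = 0.101.
⇒ (E₁−E₀)/kT = ln((1/4)/0.101) = ln(2.4752) = 0.90632.
kT = 0.182 eV / 0.90632 = 0.201 eV.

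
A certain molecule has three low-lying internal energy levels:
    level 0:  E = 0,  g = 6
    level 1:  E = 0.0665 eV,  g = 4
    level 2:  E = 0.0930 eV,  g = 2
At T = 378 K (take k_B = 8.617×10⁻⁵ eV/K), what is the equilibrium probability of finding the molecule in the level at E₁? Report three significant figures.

k_BT = 8.617×10⁻⁵ × 378 K = 0.032572 eV.
Eᵢ/kT = 0, 2.0416, 2.8552.
Z = Σ gᵢe^(−Eᵢ/kT) = 6·e^(−0) + 4·e^(−2.0416) + 2·e^(−2.8552) = 6.0000 + 0.51928 + 0.11509 = 6.6344.
P₁ = g₁ e^(−E₁/kT) / Z = 0.51928/6.6344 = 0.0783.

0.0783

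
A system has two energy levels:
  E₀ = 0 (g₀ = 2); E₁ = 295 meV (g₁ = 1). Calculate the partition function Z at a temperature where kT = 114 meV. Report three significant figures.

Eᵢ/kT = 0, 2.5877.
Z = Σ gᵢe^(−Eᵢ/kT) = 2·e^(−0) + 1·e^(−2.5877) = 2.0000 + 0.075193 = 2.0752.

Z = 2.08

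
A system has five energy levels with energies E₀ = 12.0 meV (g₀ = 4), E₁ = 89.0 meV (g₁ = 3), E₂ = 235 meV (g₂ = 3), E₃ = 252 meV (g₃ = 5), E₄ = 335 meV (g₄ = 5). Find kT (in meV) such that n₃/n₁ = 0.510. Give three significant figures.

n₃/n₁ = (g₃/g₁) exp[−(E₃−E₁)/kT] = 0.510.
⇒ (E₃−E₁)/kT = ln((5/3)/0.510) = ln(3.2680) = 1.1842.
kT = 163.0 meV / 1.1842 = 138 meV.

138 meV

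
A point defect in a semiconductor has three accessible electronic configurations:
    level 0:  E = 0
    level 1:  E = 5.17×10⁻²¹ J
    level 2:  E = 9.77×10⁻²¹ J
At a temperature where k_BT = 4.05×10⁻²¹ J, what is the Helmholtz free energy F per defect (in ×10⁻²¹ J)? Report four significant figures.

-1.271 ×10⁻²¹ J

Eᵢ/kT = 0, 1.27654, 2.41235.
Z = Σ e^(−Eᵢ/kT) = e^(−0) + e^(−1.27654) + e^(−2.41235) = 1.00000 + 0.279001 + 0.0896045 = 1.36861.
F = −kT ln Z = −4.05 × ln(1.36861) = −4.05 × 0.313796 = -1.271 ×10⁻²¹ J.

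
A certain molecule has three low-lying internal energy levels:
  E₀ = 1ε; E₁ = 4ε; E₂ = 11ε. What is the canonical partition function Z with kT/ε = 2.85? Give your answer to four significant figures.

Eᵢ/kT = 0.350877, 1.40351, 3.85965.
Z = Σ e^(−Eᵢ/kT) = e^(−0.350877) + e^(−1.40351) + e^(−3.85965) = 0.704070 + 0.245733 + 0.0210754 = 0.970878.

Z = 0.9709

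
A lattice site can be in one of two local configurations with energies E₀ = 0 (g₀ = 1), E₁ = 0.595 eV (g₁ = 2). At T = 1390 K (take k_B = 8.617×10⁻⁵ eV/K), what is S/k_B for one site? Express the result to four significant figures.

0.08202

k_BT = 8.617×10⁻⁵ × 1390 K = 0.119776 eV.
Eᵢ/kT = 0, 4.96761.
Z = Σ gᵢe^(−Eᵢ/kT) = 1·e^(−0) + 2·e^(−4.96761) = 1.00000 + 0.0139195 = 1.01392.
⟨E⟩ = Σ EᵢPᵢ = 0.00816840 eV.
S/k_B = ln Z + ⟨E⟩/kT = ln(1.01392) + 0.00816840/0.119776 = 0.0138240 + 0.0681973 = 0.08202.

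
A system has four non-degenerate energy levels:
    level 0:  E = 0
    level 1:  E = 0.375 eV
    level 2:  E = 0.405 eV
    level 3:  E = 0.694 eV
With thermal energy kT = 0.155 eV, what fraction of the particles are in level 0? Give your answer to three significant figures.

Eᵢ/kT = 0, 2.4194, 2.6129, 4.4774.
Z = Σ e^(−Eᵢ/kT) = e^(−0) + e^(−2.4194) + e^(−2.6129) + e^(−4.4774) = 1.0000 + 0.088975 + 0.073322 + 0.011363 = 1.1737.
P₀ = e^(−E₀/kT) / Z = 1.0000/1.1737 = 0.852.

0.852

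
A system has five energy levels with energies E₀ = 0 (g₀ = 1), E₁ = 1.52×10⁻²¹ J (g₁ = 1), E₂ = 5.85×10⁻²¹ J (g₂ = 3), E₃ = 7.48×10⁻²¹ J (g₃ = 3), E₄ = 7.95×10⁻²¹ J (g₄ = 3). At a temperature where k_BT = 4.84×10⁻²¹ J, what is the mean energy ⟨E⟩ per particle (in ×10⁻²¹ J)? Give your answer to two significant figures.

4.1 ×10⁻²¹ J

Eᵢ/kT = 0, 0.3140, 1.209, 1.545, 1.643.
Z = Σ gᵢe^(−Eᵢ/kT) = 1·e^(−0) + 1·e^(−0.3140) + 3·e^(−1.209) + 3·e^(−1.545) + 3·e^(−1.643) = 1.000 + 0.7305 + 0.8955 + 0.6399 + 0.5802 = 3.846.
⟨E⟩ = Σ Eᵢ gᵢe^(−Eᵢ/kT) / Z = (0·1.000 + 1.52·0.7305 + 5.85·0.8955 + 7.48·0.6399 + 7.95·0.5802) / 3.846 = 4.1 ×10⁻²¹ J.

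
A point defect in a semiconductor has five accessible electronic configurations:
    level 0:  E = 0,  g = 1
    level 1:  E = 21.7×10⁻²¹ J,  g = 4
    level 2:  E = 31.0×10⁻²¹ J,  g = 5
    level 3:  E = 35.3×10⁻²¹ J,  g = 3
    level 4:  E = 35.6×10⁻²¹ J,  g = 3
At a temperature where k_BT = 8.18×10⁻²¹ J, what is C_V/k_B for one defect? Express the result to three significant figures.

2.39

Eᵢ/kT = 0, 2.6528, 3.7897, 4.3154, 4.3521.
Z = Σ gᵢe^(−Eᵢ/kT) = 1·e^(−0) + 4·e^(−2.6528) + 5·e^(−3.7897) + 3·e^(−4.3154) + 3·e^(−4.3521) = 1.0000 + 0.28181 + 0.11301 + 0.040084 + 0.038639 = 1.4735.
⟨E⟩ = 8.4215, ⟨E²⟩ = 230.89.
C_V/k_B = (⟨E²⟩ − ⟨E⟩²)/(kT)² = (230.89 − 70.922)/66.912 = 2.39.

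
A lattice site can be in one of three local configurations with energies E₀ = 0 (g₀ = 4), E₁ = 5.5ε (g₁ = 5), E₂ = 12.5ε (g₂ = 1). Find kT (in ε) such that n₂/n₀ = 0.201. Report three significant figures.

57.3 ε

n₂/n₀ = (g₂/g₀) exp[−(E₂−E₀)/kT] = 0.201.
⇒ (E₂−E₀)/kT = ln((1/4)/0.201) = ln(1.2438) = 0.21817.
kT = 12.5ε / 0.21817 = 57.3 ε.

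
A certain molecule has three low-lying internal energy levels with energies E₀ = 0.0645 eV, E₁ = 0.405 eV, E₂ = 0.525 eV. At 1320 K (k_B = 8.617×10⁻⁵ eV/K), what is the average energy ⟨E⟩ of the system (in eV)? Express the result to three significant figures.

0.0880 eV

k_BT = 8.617×10⁻⁵ × 1320 K = 0.11374 eV.
Eᵢ/kT = 0.56708, 3.5608, 4.6158.
Z = Σ e^(−Eᵢ/kT) = e^(−0.56708) + e^(−3.5608) + e^(−4.6158) = 0.56718 + 0.028416 + 0.0098943 = 0.60549.
⟨E⟩ = Σ Eᵢ e^(−Eᵢ/kT) / Z = (0.0645·0.56718 + 0.405·0.028416 + 0.525·0.0098943) / 0.60549 = 0.0880 eV.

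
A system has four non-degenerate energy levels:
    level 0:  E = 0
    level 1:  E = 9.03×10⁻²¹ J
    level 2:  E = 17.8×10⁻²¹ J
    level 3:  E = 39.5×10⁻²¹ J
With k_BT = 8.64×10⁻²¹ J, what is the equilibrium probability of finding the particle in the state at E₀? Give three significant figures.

Eᵢ/kT = 0, 1.0451, 2.0602, 4.5718.
Z = Σ e^(−Eᵢ/kT) = e^(−0) + e^(−1.0451) + e^(−2.0602) + e^(−4.5718) = 1.0000 + 0.35166 + 0.12743 + 0.010339 = 1.4894.
P₀ = e^(−E₀/kT) / Z = 1.0000/1.4894 = 0.671.

0.671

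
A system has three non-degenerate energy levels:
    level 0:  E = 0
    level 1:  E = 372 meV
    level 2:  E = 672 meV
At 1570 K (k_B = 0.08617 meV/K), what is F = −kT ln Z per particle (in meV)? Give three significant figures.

-9.27 meV

k_BT = 0.08617 × 1570 K = 135.29 meV.
Eᵢ/kT = 0, 2.7496, 4.9671.
Z = Σ e^(−Eᵢ/kT) = e^(−0) + e^(−2.7496) + e^(−4.9671) = 1.0000 + 0.063953 + 0.0069633 = 1.0709.
F = −kT ln Z = −135.29 × ln(1.0709) = −135.29 × 0.068499 = -9.27 meV.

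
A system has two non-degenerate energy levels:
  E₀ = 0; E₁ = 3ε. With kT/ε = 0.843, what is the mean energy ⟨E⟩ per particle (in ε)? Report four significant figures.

Eᵢ/kT = 0, 3.55872.
Z = Σ e^(−Eᵢ/kT) = e^(−0) + e^(−3.55872) = 1.00000 + 0.0284752 = 1.02848.
⟨E⟩ = Σ Eᵢ e^(−Eᵢ/kT) / Z = (0·1.00000 + 3·0.0284752) / 1.02848 = 0.08306 ε.

0.08306 ε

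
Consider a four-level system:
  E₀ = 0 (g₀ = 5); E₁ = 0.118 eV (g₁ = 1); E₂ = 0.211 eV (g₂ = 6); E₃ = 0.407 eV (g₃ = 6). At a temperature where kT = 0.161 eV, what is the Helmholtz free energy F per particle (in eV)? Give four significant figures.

Eᵢ/kT = 0, 0.732919, 1.31056, 2.52795.
Z = Σ gᵢe^(−Eᵢ/kT) = 5·e^(−0) + 1·e^(−0.732919) + 6·e^(−1.31056) + 6·e^(−2.52795) = 5.00000 + 0.480504 + 1.61801 + 0.478935 = 7.57745.
F = −kT ln Z = −0.161 × ln(7.57745) = −0.161 × 2.02518 = -0.3261 eV.

-0.3261 eV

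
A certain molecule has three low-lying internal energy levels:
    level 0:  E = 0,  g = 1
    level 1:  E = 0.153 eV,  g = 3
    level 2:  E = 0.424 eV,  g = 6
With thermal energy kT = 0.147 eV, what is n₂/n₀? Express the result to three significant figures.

n₂/n₀ = (g₂/g₀) exp[−(E₂−E₀)/kT] = (6/1) × exp(−(0.424 eV)/(0.147 eV)) = (6/1) × exp(-2.8844) = 0.335.

0.335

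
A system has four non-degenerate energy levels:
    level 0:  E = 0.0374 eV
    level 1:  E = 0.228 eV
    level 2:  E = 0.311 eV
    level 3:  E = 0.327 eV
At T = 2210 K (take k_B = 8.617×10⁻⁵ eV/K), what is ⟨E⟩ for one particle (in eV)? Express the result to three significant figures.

k_BT = 8.617×10⁻⁵ × 2210 K = 0.19044 eV.
Eᵢ/kT = 0.19639, 1.1972, 1.6331, 1.7171.
Z = Σ e^(−Eᵢ/kT) = e^(−0.19639) + e^(−1.1972) + e^(−1.6331) + e^(−1.7171) = 0.82169 + 0.30204 + 0.19532 + 0.17959 = 1.4986.
⟨E⟩ = Σ Eᵢ e^(−Eᵢ/kT) / Z = (0.0374·0.82169 + 0.228·0.30204 + 0.311·0.19532 + 0.327·0.17959) / 1.4986 = 0.146 eV.

0.146 eV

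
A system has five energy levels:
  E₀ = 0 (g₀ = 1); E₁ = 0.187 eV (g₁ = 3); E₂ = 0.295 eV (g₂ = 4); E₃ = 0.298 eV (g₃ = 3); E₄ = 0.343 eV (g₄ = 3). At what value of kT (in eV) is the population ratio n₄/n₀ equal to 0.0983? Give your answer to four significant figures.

0.1003 eV

n₄/n₀ = (g₄/g₀) exp[−(E₄−E₀)/kT] = 0.0983.
⇒ (E₄−E₀)/kT = ln((3/1)/0.0983) = ln(30.5188) = 3.41834.
kT = 0.343 eV / 3.41834 = 0.1003 eV.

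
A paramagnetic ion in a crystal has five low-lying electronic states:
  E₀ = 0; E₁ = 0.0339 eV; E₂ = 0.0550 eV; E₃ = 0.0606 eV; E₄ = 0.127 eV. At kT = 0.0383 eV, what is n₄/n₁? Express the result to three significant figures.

0.0880

n₄/n₁ = exp[−(E₄−E₁)/kT] = exp(−(0.0931 eV)/(0.0383 eV)) = exp(-2.4308) = 0.0880.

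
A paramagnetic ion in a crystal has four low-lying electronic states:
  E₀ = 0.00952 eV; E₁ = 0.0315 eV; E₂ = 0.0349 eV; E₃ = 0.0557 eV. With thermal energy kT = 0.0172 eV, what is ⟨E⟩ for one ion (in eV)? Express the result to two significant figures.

0.019 eV

Eᵢ/kT = 0.5535, 1.831, 2.029, 3.238.
Z = Σ e^(−Eᵢ/kT) = e^(−0.5535) + e^(−1.831) + e^(−2.029) + e^(−3.238) = 0.5749 + 0.1603 + 0.1315 + 0.03924 = 0.9059.
⟨E⟩ = Σ Eᵢ e^(−Eᵢ/kT) / Z = (0.00952·0.5749 + 0.0315·0.1603 + 0.0349·0.1315 + 0.0557·0.03924) / 0.9059 = 0.019 eV.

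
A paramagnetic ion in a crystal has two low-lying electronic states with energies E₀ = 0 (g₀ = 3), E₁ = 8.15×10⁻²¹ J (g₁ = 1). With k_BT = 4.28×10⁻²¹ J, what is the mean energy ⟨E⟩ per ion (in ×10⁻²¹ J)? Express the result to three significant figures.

Eᵢ/kT = 0, 1.9042.
Z = Σ gᵢe^(−Eᵢ/kT) = 3·e^(−0) + 1·e^(−1.9042) = 3.0000 + 0.14894 = 3.1489.
⟨E⟩ = Σ Eᵢ gᵢe^(−Eᵢ/kT) / Z = (0·3.0000 + 8.15·0.14894) / 3.1489 = 0.385 ×10⁻²¹ J.

0.385 ×10⁻²¹ J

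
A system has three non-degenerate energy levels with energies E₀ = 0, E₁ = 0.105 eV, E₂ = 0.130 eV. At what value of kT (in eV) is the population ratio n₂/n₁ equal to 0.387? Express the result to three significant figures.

n₂/n₁ = exp[−(E₂−E₁)/kT] = 0.387.
⇒ (E₂−E₁)/kT = ln(1/0.387) = ln(2.5840) = 0.94934.
kT = 0.025 eV / 0.94934 = 0.0263 eV.

0.0263 eV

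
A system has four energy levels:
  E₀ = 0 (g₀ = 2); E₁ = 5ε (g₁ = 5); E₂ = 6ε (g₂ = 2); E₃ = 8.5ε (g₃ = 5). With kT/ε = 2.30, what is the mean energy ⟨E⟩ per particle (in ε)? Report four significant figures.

1.684 ε

Eᵢ/kT = 0, 2.17391, 2.60870, 3.69565.
Z = Σ gᵢe^(−Eᵢ/kT) = 2·e^(−0) + 5·e^(−2.17391) + 2·e^(−2.60870) + 5·e^(−3.69565) = 2.00000 + 0.568660 + 0.147260 + 0.124157 = 2.84008.
⟨E⟩ = Σ Eᵢ gᵢe^(−Eᵢ/kT) / Z = (0·2.00000 + 5·0.568660 + 6·0.147260 + 8.5·0.124157) / 2.84008 = 1.684 ε.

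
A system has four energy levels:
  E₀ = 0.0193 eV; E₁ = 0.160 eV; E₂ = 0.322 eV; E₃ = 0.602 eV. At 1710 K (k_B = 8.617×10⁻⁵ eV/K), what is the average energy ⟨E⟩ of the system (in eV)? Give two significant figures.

0.087 eV

k_BT = 8.617×10⁻⁵ × 1710 K = 0.1474 eV.
Eᵢ/kT = 0.1309, 1.085, 2.185, 4.084.
Z = Σ e^(−Eᵢ/kT) = e^(−0.1309) + e^(−1.085) + e^(−2.185) + e^(−4.084) = 0.8773 + 0.3379 + 0.1125 + 0.01684 = 1.345.
⟨E⟩ = Σ Eᵢ e^(−Eᵢ/kT) / Z = (0.0193·0.8773 + 0.160·0.3379 + 0.322·0.1125 + 0.602·0.01684) / 1.345 = 0.087 eV.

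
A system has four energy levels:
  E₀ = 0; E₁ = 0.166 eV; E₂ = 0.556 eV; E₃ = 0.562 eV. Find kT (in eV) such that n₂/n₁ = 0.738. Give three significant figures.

n₂/n₁ = exp[−(E₂−E₁)/kT] = 0.738.
⇒ (E₂−E₁)/kT = ln(1/0.738) = ln(1.3550) = 0.30380.
kT = 0.390 eV / 0.30380 = 1.28 eV.

1.28 eV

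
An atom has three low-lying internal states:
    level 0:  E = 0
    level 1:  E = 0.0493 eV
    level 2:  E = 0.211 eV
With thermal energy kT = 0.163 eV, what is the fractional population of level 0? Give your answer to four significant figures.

Eᵢ/kT = 0, 0.302454, 1.29448.
Z = Σ e^(−Eᵢ/kT) = e^(−0) + e^(−0.302454) + e^(−1.29448) = 1.00000 + 0.739002 + 0.274040 = 2.01304.
P₀ = e^(−E₀/kT) / Z = 1.00000/2.01304 = 0.4968.

0.4968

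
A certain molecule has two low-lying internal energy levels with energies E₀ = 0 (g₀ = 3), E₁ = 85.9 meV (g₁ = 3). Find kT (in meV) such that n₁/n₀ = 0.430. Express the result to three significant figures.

n₁/n₀ = (g₁/g₀) exp[−(E₁−E₀)/kT] = 0.430.
⇒ (E₁−E₀)/kT = ln((3/3)/0.430) = ln(2.3256) = 0.84398.
kT = 85.9 meV / 0.84398 = 102 meV.

102 meV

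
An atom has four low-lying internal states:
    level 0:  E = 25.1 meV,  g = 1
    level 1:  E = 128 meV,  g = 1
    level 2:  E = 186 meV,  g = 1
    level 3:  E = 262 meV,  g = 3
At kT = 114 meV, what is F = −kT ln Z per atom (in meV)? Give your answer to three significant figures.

-55.3 meV

Eᵢ/kT = 0.22018, 1.1228, 1.6316, 2.2982.
Z = Σ gᵢe^(−Eᵢ/kT) = 1·e^(−0.22018) + 1·e^(−1.1228) + 1·e^(−1.6316) + 3·e^(−2.2982) = 0.80237 + 0.32537 + 0.19562 + 0.30132 = 1.6247.
F = −kT ln Z = −114 × ln(1.6247) = −114 × 0.48532 = -55.3 meV.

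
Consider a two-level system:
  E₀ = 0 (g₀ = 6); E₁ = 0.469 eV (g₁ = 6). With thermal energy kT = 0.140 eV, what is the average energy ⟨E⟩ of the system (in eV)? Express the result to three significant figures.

Eᵢ/kT = 0, 3.3500.
Z = Σ gᵢe^(−Eᵢ/kT) = 6·e^(−0) + 6·e^(−3.3500) = 6.0000 + 0.21051 = 6.2105.
⟨E⟩ = Σ Eᵢ gᵢe^(−Eᵢ/kT) / Z = (0·6.0000 + 0.469·0.21051) / 6.2105 = 0.0159 eV.

0.0159 eV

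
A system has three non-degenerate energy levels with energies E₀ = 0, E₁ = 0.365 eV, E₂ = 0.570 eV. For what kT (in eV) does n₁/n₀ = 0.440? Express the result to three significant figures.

n₁/n₀ = exp[−(E₁−E₀)/kT] = 0.440.
⇒ (E₁−E₀)/kT = ln(1/0.440) = ln(2.2727) = 0.82097.
kT = 0.365 eV / 0.82097 = 0.445 eV.

0.445 eV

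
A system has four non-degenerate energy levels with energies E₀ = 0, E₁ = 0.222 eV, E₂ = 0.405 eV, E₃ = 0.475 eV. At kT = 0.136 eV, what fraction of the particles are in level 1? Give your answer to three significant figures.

0.153

Eᵢ/kT = 0, 1.6324, 2.9779, 3.4926.
Z = Σ e^(−Eᵢ/kT) = e^(−0) + e^(−1.6324) + e^(−2.9779) + e^(−3.4926) = 1.0000 + 0.19546 + 0.050900 + 0.030422 = 1.2768.
P₁ = e^(−E₁/kT) / Z = 0.19546/1.2768 = 0.153.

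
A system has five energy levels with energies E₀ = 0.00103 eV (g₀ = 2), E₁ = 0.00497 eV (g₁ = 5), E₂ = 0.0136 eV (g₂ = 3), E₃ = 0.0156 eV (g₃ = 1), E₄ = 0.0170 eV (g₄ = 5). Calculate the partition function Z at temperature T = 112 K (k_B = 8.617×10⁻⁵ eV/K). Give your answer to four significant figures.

k_BT = 8.617×10⁻⁵ × 112 K = 0.00965104 eV.
Eᵢ/kT = 0.106724, 0.514970, 1.40917, 1.61641, 1.76147.
Z = Σ gᵢe^(−Eᵢ/kT) = 2·e^(−0.106724) + 5·e^(−0.514970) + 3·e^(−1.40917) + 1·e^(−1.61641) + 5·e^(−1.76147) = 1.79755 + 2.98759 + 0.733038 + 0.198610 + 0.858961 = 6.57575.

Z = 6.576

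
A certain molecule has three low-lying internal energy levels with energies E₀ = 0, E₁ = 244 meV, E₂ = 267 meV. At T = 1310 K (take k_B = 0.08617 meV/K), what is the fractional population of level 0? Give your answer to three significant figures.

k_BT = 0.08617 × 1310 K = 112.88 meV.
Eᵢ/kT = 0, 2.1616, 2.3653.
Z = Σ e^(−Eᵢ/kT) = e^(−0) + e^(−2.1616) + e^(−2.3653) = 1.0000 + 0.11514 + 0.093921 = 1.2091.
P₀ = e^(−E₀/kT) / Z = 1.0000/1.2091 = 0.827.

0.827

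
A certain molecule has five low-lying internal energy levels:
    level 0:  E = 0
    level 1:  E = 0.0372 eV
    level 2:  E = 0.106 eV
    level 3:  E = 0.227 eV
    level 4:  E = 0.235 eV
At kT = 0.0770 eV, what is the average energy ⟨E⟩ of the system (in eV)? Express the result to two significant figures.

Eᵢ/kT = 0, 0.4831, 1.377, 2.948, 3.052.
Z = Σ e^(−Eᵢ/kT) = e^(−0) + e^(−0.4831) + e^(−1.377) + e^(−2.948) + e^(−3.052) = 1.000 + 0.6169 + 0.2523 + 0.05244 + 0.04726 = 1.969.
⟨E⟩ = Σ Eᵢ e^(−Eᵢ/kT) / Z = (0·1.000 + 0.0372·0.6169 + 0.106·0.2523 + 0.227·0.05244 + 0.235·0.04726) / 1.969 = 0.037 eV.

0.037 eV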